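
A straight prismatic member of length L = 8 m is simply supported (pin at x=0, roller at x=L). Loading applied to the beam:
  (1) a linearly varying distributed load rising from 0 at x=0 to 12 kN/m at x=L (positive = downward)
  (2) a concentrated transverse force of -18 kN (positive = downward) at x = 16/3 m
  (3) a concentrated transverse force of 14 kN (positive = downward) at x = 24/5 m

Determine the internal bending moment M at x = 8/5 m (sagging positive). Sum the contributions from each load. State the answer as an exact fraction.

Load 1 — triangular load w₀=12 kN/m (0→w₀ over full span):
  M_1 = w₀Lx/6 - w₀x³/(6L) = 12·8·(8/5)/6 - 12·(8/5)³/(6·8) = 3072/125 kN·m
Load 2 — point force P=-18 kN at a=16/3 m (b=L-a=8/3):
  M_2 = Pbx/L  [x≤a] = (-18)·(8/3)·(8/5)/8 = -48/5 kN·m
Load 3 — point force P=14 kN at a=24/5 m (b=L-a=16/5):
  M_3 = Pbx/L  [x≤a] = 14·(16/5)·(8/5)/8 = 224/25 kN·m
Superposition: M = Σ M_i = 2992/125 kN·m ≈ 23.936000 kN·m

M(8/5) = 2992/125 kN·m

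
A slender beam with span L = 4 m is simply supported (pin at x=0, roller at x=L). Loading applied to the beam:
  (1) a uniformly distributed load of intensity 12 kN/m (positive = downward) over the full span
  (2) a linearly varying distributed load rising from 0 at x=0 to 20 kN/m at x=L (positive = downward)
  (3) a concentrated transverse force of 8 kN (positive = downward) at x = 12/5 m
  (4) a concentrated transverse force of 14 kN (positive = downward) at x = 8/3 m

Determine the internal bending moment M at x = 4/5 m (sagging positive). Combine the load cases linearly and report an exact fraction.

M(4/5) = 2392/75 kN·m

Load 1 — uniform load w=12 kN/m over full span:
  M_1 = wx(L-x)/2 = 12·(4/5)·(4-(4/5))/2 = 384/25 kN·m
Load 2 — triangular load w₀=20 kN/m (0→w₀ over full span):
  M_2 = w₀Lx/6 - w₀x³/(6L) = 20·4·(4/5)/6 - 20·(4/5)³/(6·4) = 256/25 kN·m
Load 3 — point force P=8 kN at a=12/5 m (b=L-a=8/5):
  M_3 = Pbx/L  [x≤a] = 8·(8/5)·(4/5)/4 = 64/25 kN·m
Load 4 — point force P=14 kN at a=8/3 m (b=L-a=4/3):
  M_4 = Pbx/L  [x≤a] = 14·(4/3)·(4/5)/4 = 56/15 kN·m
Superposition: M = Σ M_i = 2392/75 kN·m ≈ 31.893333 kN·m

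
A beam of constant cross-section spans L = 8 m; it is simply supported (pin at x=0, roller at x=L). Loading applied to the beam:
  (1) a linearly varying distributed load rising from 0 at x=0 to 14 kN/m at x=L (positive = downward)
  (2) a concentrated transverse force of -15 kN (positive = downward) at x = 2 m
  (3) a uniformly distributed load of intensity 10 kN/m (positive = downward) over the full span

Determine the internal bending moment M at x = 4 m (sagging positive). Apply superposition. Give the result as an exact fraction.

M(4) = 121 kN·m

Load 1 — triangular load w₀=14 kN/m (0→w₀ over full span):
  M_1 = w₀Lx/6 - w₀x³/(6L) = 14·8·4/6 - 14·4³/(6·8) = 56 kN·m
Load 2 — point force P=-15 kN at a=2 m (b=L-a=6):
  M_2 = Pa(L-x)/L  [x>a] = (-15)·2·(8-4)/8 = -15 kN·m
Load 3 — uniform load w=10 kN/m over full span:
  M_3 = wx(L-x)/2 = 10·4·(8-4)/2 = 80 kN·m
Superposition: M = Σ M_i = 121 kN·m ≈ 121.000000 kN·m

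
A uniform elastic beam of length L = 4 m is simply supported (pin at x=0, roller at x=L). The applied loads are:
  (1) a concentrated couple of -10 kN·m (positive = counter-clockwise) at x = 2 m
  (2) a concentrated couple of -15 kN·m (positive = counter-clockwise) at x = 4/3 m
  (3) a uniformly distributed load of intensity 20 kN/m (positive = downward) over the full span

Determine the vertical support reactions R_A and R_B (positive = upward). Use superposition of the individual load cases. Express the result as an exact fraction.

Load 1 — applied couple M₀=-10 kN·m at a=2 m (b=L-a=2):
  R_A = M₀/L = (-10)/4 = -5/2 kN
  R_B = -M₀/L = -(-10)/4 = 5/2 kN
Load 2 — applied couple M₀=-15 kN·m at a=4/3 m (b=L-a=8/3):
  R_A = M₀/L = (-15)/4 = -15/4 kN
  R_B = -M₀/L = -(-15)/4 = 15/4 kN
Load 3 — uniform load w=20 kN/m over full span:
  R_A = wL/2 = 20·4/2 = 40 kN
  R_B = wL/2 = 20·4/2 = 40 kN
Superposition: R_A = 135/4 kN, R_B = 185/4 kN

R_A = 135/4 kN, R_B = 185/4 kN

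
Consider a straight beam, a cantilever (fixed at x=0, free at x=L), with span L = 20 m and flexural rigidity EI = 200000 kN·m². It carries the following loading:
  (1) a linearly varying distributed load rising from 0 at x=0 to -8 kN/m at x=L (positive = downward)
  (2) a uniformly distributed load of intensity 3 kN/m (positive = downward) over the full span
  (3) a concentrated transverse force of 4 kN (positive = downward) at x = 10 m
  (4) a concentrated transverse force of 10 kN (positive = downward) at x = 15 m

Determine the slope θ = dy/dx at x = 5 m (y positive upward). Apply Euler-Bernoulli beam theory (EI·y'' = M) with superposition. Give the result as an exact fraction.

Load 1 — triangular load w₀=-8 kN/m (0→w₀ over full span):
  θ_1 = (w₀Lx²/4-w₀L²x/3-w₀x⁴/(24L))/EI = ((-8)·20·5²/4-(-8)·20²·5/3-(-8)·5⁴/(24·20))/200000 = 139/6400 rad
Load 2 — uniform load w=3 kN/m over full span:
  θ_2 = -wx(x²-3Lx+3L²)/(6EI) = -3·5·(5²-3·20·5+3·20²)/(6·200000) = -37/3200 rad
Load 3 — point force P=4 kN at a=10 m (b=L-a=10):
  θ_3 = -Px(2a-x)/(2EI)  [x≤a] = -4·5·(2·10-5)/(2·200000) = -3/4000 rad
Load 4 — point force P=10 kN at a=15 m (b=L-a=5):
  θ_4 = -Px(2a-x)/(2EI)  [x≤a] = -10·5·(2·15-5)/(2·200000) = -1/320 rad
Superposition: θ = Σ θ_i = 201/32000 rad ≈ 0.006281 rad

θ(5) = 201/32000 rad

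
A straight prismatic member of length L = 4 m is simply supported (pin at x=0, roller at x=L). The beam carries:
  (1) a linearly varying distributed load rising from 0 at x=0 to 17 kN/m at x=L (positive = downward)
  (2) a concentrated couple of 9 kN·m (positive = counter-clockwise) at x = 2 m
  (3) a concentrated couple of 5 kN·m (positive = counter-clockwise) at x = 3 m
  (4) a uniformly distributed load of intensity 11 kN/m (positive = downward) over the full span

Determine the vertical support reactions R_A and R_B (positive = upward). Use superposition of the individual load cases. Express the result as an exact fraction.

R_A = 221/6 kN, R_B = 247/6 kN

Load 1 — triangular load w₀=17 kN/m (0→w₀ over full span):
  R_A = w₀L/6 = 17·4/6 = 34/3 kN
  R_B = w₀L/3 = 17·4/3 = 68/3 kN
Load 2 — applied couple M₀=9 kN·m at a=2 m (b=L-a=2):
  R_A = M₀/L = 9/4 kN
  R_B = -M₀/L = -9/4 kN
Load 3 — applied couple M₀=5 kN·m at a=3 m (b=L-a=1):
  R_A = M₀/L = 5/4 kN
  R_B = -M₀/L = -5/4 kN
Load 4 — uniform load w=11 kN/m over full span:
  R_A = wL/2 = 11·4/2 = 22 kN
  R_B = wL/2 = 11·4/2 = 22 kN
Superposition: R_A = 221/6 kN, R_B = 247/6 kN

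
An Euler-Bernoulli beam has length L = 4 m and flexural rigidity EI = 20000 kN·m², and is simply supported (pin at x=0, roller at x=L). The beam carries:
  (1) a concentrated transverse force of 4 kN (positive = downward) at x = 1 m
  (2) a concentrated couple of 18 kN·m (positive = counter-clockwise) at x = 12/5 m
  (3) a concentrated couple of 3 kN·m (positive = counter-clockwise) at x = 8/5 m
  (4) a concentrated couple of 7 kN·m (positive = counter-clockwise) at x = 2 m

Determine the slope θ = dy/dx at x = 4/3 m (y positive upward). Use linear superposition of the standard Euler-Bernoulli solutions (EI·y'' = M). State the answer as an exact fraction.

Load 1 — point force P=4 kN at a=1 m (b=L-a=3):
  θ_1 = -Pa(2L²-6Lx+3x²+a²)/(6LEI)  [x>a] = -4·1·(2·4²-6·4·(4/3)+3·(4/3)²+1²)/(6·4·20000) = -19/360000 rad
Load 2 — applied couple M₀=18 kN·m at a=12/5 m (b=L-a=8/5):
  θ_2 = (M₀x²/(2L)+C₁)/EI  [x≤a] with C₁=M₀(3b²-L²)/(6L)=-156/25 = (18·(4/3)²/(2·4)+(-156/25))/20000 = -7/62500 rad
Load 3 — applied couple M₀=3 kN·m at a=8/5 m (b=L-a=12/5):
  θ_3 = (M₀x²/(2L)+C₁)/EI  [x≤a] with C₁=M₀(3b²-L²)/(6L)=4/25 = (3·(4/3)²/(2·4)+(4/25))/20000 = 31/750000 rad
Load 4 — applied couple M₀=7 kN·m at a=2 m (b=L-a=2):
  θ_4 = (M₀x²/(2L)+C₁)/EI  [x≤a] with C₁=M₀(3b²-L²)/(6L)=-7/6 = (7·(4/3)²/(2·4)+(-7/6))/20000 = 7/360000 rad
Superposition: θ = Σ θ_i = -13/125000 rad ≈ -0.000104 rad

θ(4/3) = -13/125000 rad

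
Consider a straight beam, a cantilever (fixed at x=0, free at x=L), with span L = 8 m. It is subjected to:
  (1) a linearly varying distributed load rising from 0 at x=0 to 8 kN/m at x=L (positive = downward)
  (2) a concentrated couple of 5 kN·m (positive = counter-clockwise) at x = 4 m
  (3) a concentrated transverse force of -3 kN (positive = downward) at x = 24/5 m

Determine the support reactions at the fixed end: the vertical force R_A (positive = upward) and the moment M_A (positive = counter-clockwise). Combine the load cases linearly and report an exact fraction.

R_A = 29 kN, M_A = 2269/15 kN·m

Load 1 — triangular load w₀=8 kN/m (0→w₀ over full span):
  R_A = w₀L/2 = 8·8/2 = 32 kN
  M_A = w₀L²/3 = 8·8²/3 = 512/3 kN·m
Load 2 — applied couple M₀=5 kN·m at a=4 m (b=L-a=4):
  R_A = 0 kN
  M_A = -M₀ = -5 kN·m
Load 3 — point force P=-3 kN at a=24/5 m (b=L-a=16/5):
  R_A = P = (-3) = -3 kN
  M_A = Pa = (-3)·(24/5) = -72/5 kN·m
Superposition: R_A = 29 kN, M_A = 2269/15 kN·m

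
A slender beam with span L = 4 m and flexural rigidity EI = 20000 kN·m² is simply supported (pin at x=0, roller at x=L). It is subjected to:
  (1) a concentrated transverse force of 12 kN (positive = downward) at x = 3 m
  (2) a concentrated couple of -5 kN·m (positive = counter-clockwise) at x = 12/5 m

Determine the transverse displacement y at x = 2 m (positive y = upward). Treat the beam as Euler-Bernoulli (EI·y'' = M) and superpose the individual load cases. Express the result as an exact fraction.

Load 1 — point force P=12 kN at a=3 m (b=L-a=1):
  y_1 = -Pbx(L²-b²-x²)/(6LEI)  [x≤a] = -12·1·2·(4²-1²-2²)/(6·4·20000) = -11/20000 m
Load 2 — applied couple M₀=-5 kN·m at a=12/5 m (b=L-a=8/5):
  y_2 = (M₀x³/(6L)+C₁x)/EI  [x≤a] with C₁=M₀(3b²-L²)/(6L)=26/15 = ((-5)·2³/(6·4)+(26/15)·2)/20000 = 9/100000 m
Superposition: y = Σ y_i = -23/50000 m ≈ -0.000460 m

y(2) = -23/50000 m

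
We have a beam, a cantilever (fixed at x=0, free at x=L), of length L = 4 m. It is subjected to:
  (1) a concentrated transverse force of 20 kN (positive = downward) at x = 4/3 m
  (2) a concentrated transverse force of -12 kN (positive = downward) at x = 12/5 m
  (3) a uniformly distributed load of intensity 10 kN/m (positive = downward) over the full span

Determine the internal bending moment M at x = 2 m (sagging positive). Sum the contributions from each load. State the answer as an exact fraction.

Load 1 — point force P=20 kN at a=4/3 m (b=L-a=8/3):
  M_1 = 0  [x>a] = 0 kN·m
Load 2 — point force P=-12 kN at a=12/5 m (b=L-a=8/5):
  M_2 = -P(a-x)  [x≤a] = -(-12)·((12/5)-2) = 24/5 kN·m
Load 3 — uniform load w=10 kN/m over full span:
  M_3 = -w(L-x)²/2 = -10·(4-2)²/2 = -20 kN·m
Superposition: M = Σ M_i = -76/5 kN·m ≈ -15.200000 kN·m

M(2) = -76/5 kN·m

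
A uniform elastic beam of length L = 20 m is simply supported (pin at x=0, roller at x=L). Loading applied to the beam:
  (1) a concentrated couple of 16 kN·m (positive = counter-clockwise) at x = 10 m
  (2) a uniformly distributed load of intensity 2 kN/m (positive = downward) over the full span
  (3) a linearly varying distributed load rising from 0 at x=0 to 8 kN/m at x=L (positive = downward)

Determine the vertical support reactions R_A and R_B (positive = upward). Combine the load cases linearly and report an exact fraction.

Load 1 — applied couple M₀=16 kN·m at a=10 m (b=L-a=10):
  R_A = M₀/L = 16/20 = 4/5 kN
  R_B = -M₀/L = -16/20 = -4/5 kN
Load 2 — uniform load w=2 kN/m over full span:
  R_A = wL/2 = 2·20/2 = 20 kN
  R_B = wL/2 = 2·20/2 = 20 kN
Load 3 — triangular load w₀=8 kN/m (0→w₀ over full span):
  R_A = w₀L/6 = 8·20/6 = 80/3 kN
  R_B = w₀L/3 = 8·20/3 = 160/3 kN
Superposition: R_A = 712/15 kN, R_B = 1088/15 kN

R_A = 712/15 kN, R_B = 1088/15 kN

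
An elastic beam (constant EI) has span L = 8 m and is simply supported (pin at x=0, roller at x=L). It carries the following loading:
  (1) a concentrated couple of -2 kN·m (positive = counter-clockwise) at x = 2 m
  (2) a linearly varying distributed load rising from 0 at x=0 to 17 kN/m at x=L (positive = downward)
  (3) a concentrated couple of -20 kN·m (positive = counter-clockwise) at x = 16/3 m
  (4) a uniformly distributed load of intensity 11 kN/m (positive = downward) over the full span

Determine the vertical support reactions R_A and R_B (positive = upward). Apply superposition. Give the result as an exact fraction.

R_A = 767/12 kN, R_B = 1105/12 kN

Load 1 — applied couple M₀=-2 kN·m at a=2 m (b=L-a=6):
  R_A = M₀/L = (-2)/8 = -1/4 kN
  R_B = -M₀/L = -(-2)/8 = 1/4 kN
Load 2 — triangular load w₀=17 kN/m (0→w₀ over full span):
  R_A = w₀L/6 = 17·8/6 = 68/3 kN
  R_B = w₀L/3 = 17·8/3 = 136/3 kN
Load 3 — applied couple M₀=-20 kN·m at a=16/3 m (b=L-a=8/3):
  R_A = M₀/L = (-20)/8 = -5/2 kN
  R_B = -M₀/L = -(-20)/8 = 5/2 kN
Load 4 — uniform load w=11 kN/m over full span:
  R_A = wL/2 = 11·8/2 = 44 kN
  R_B = wL/2 = 11·8/2 = 44 kN
Superposition: R_A = 767/12 kN, R_B = 1105/12 kN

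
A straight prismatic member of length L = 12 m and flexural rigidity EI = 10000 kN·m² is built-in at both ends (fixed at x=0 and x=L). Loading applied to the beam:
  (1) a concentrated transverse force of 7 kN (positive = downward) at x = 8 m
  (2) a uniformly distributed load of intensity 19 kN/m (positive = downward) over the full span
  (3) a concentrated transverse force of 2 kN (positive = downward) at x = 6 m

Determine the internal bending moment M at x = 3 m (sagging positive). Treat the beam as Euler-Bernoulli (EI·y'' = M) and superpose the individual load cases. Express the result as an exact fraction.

M(3) = 499/18 kN·m

Load 1 — point force P=7 kN at a=8 m (b=L-a=4):
  M_1 = Pb²(3a+b)x/L³ - Pab²/L²  [x≤a] = 7·4²·(3·8+4)·3/12³ - 7·8·4²/12² = -7/9 kN·m
Load 2 — uniform load w=19 kN/m over full span:
  M_2 = wLx/2 - wL²/12 - wx²/2 = 19·12·3/2 - 19·12²/12 - 19·3²/2 = 57/2 kN·m
Load 3 — point force P=2 kN at a=6 m (b=L-a=6):
  M_3 = Pb²(3a+b)x/L³ - Pab²/L²  [x≤a] = 2·6²·(3·6+6)·3/12³ - 2·6·6²/12² = 0 kN·m
Superposition: M = Σ M_i = 499/18 kN·m ≈ 27.722222 kN·m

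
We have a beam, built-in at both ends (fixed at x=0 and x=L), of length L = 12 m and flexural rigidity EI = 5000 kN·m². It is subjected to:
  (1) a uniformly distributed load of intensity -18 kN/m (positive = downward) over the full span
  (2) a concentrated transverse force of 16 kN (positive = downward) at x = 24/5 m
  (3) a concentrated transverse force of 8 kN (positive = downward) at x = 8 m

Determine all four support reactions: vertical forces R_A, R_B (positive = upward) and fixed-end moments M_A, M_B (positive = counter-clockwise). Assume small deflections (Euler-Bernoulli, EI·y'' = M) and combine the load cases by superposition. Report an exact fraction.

Load 1 — uniform load w=-18 kN/m over full span:
  R_A = wL/2 = (-18)·12/2 = -108 kN
  M_A = wL²/12 = (-18)·12²/12 = -216 kN·m
  R_B = wL/2 = (-18)·12/2 = -108 kN
  M_B = -wL²/12 = -(-18)·12²/12 = 216 kN·m
Load 2 — point force P=16 kN at a=24/5 m (b=L-a=36/5):
  R_A = Pb²(3a+b)/L³ = 16·(36/5)²·(3·(24/5)+(36/5))/12³ = 1296/125 kN
  M_A = Pab²/L² = 16·(24/5)·(36/5)²/12² = 3456/125 kN·m
  R_B = Pa²(a+3b)/L³ = 16·(24/5)²·((24/5)+3·(36/5))/12³ = 704/125 kN
  M_B = -Pa²b/L² = -16·(24/5)²·(36/5)/12² = -2304/125 kN·m
Load 3 — point force P=8 kN at a=8 m (b=L-a=4):
  R_A = Pb²(3a+b)/L³ = 8·4²·(3·8+4)/12³ = 56/27 kN
  M_A = Pab²/L² = 8·8·4²/12² = 64/9 kN·m
  R_B = Pa²(a+3b)/L³ = 8·8²·(8+3·4)/12³ = 160/27 kN
  M_B = -Pa²b/L² = -8·8²·4/12² = -128/9 kN·m
Superposition: R_A = -322508/3375 kN, M_A = -203896/1125 kN·m, R_B = -325492/3375 kN, M_B = 206264/1125 kN·m

R_A = -322508/3375 kN, M_A = -203896/1125 kN·m, R_B = -325492/3375 kN, M_B = 206264/1125 kN·m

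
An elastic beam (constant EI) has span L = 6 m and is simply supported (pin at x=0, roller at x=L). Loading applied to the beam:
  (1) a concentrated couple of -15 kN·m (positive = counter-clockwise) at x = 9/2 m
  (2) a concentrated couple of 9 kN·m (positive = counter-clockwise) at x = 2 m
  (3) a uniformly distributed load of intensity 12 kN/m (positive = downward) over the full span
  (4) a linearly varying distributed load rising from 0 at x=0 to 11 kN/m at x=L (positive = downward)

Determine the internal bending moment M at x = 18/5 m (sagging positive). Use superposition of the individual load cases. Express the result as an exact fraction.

M(18/5) = 8073/125 kN·m

Load 1 — applied couple M₀=-15 kN·m at a=9/2 m (b=L-a=3/2):
  M_1 = M₀x/L  [x≤a] = (-15)·(18/5)/6 = -9 kN·m
Load 2 — applied couple M₀=9 kN·m at a=2 m (b=L-a=4):
  M_2 = M₀x/L - M₀  [x>a] = 9·(18/5)/6 - 9 = -18/5 kN·m
Load 3 — uniform load w=12 kN/m over full span:
  M_3 = wx(L-x)/2 = 12·(18/5)·(6-(18/5))/2 = 1296/25 kN·m
Load 4 — triangular load w₀=11 kN/m (0→w₀ over full span):
  M_4 = w₀Lx/6 - w₀x³/(6L) = 11·6·(18/5)/6 - 11·(18/5)³/(6·6) = 3168/125 kN·m
Superposition: M = Σ M_i = 8073/125 kN·m ≈ 64.584000 kN·m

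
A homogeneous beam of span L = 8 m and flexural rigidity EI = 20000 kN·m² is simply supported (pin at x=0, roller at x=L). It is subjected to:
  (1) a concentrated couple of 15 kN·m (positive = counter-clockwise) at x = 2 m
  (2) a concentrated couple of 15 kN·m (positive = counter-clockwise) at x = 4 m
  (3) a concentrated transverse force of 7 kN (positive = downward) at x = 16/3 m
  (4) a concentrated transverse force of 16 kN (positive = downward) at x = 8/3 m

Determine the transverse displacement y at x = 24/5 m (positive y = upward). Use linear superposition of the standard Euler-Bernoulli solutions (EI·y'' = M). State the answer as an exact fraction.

Load 1 — applied couple M₀=15 kN·m at a=2 m (b=L-a=6):
  y_1 = (M₀x³/(6L)-M₀(x-a)²/2+C₁x)/EI  [x>a] with C₁=M₀(3b²-L²)/(6L)=55/4 = (15·(24/5)³/(6·8)-15·((24/5)-2)²/2+(55/4)·(24/5))/20000 = 261/125000 m
Load 2 — applied couple M₀=15 kN·m at a=4 m (b=L-a=4):
  y_2 = (M₀x³/(6L)-M₀(x-a)²/2+C₁x)/EI  [x>a] with C₁=M₀(3b²-L²)/(6L)=-5 = (15·(24/5)³/(6·8)-15·((24/5)-4)²/2+(-5)·(24/5))/20000 = 9/31250 m
Load 3 — point force P=7 kN at a=16/3 m (b=L-a=8/3):
  y_3 = -Pbx(L²-b²-x²)/(6LEI)  [x≤a] = -7·(8/3)·(24/5)·(8²-(8/3)²-(24/5)²)/(6·8·20000) = -6664/2109375 m
Load 4 — point force P=16 kN at a=8/3 m (b=L-a=16/3):
  y_4 = -Pa(L-x)(2Lx-a²-x²)/(6LEI)  [x>a] = -16·(8/3)·(8-(24/5))·(2·8·(24/5)-(8/3)²-(24/5)²)/(6·8·20000) = -41984/6328125 m
Superposition: y = Σ y_i = -375523/50625000 m ≈ -0.007418 m

y(24/5) = -375523/50625000 m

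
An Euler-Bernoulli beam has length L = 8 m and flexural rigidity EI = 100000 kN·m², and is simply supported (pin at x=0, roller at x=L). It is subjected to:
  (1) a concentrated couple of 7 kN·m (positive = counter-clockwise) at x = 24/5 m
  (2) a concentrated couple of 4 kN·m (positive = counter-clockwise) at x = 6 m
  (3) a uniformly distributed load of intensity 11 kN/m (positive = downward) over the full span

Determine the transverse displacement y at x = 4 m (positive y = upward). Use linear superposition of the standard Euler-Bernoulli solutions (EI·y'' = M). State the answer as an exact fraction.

y(4) = -5707/937500 m

Load 1 — applied couple M₀=7 kN·m at a=24/5 m (b=L-a=16/5):
  y_1 = (M₀x³/(6L)+C₁x)/EI  [x≤a] with C₁=M₀(3b²-L²)/(6L)=-364/75 = (7·4³/(6·8)+(-364/75)·4)/100000 = -63/625000 m
Load 2 — applied couple M₀=4 kN·m at a=6 m (b=L-a=2):
  y_2 = (M₀x³/(6L)+C₁x)/EI  [x≤a] with C₁=M₀(3b²-L²)/(6L)=-13/3 = (4·4³/(6·8)+(-13/3)·4)/100000 = -3/25000 m
Load 3 — uniform load w=11 kN/m over full span:
  y_3 = -wx(L³-2Lx²+x³)/(24EI) = -11·4·(8³-2·8·4²+4³)/(24·100000) = -11/1875 m
Superposition: y = Σ y_i = -5707/937500 m ≈ -0.006087 m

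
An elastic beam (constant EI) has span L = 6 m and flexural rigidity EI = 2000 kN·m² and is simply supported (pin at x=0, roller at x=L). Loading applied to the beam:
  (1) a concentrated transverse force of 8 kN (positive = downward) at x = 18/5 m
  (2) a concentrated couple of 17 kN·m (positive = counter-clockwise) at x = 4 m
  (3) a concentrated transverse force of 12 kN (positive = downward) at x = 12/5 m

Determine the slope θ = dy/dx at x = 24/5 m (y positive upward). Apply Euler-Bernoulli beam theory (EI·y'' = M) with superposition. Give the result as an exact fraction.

θ(24/5) = 8141/375000 rad

Load 1 — point force P=8 kN at a=18/5 m (b=L-a=12/5):
  θ_1 = -Pa(2L²-6Lx+3x²+a²)/(6LEI)  [x>a] = -8·(18/5)·(2·6²-6·6·(24/5)+3·(24/5)²+(18/5)²)/(6·6·2000) = 117/15625 rad
Load 2 — applied couple M₀=17 kN·m at a=4 m (b=L-a=2):
  θ_2 = (M₀x²/(2L)-M₀(x-a)+C₁)/EI  [x>a] with C₁=M₀(3b²-L²)/(6L)=-34/3 = (17·(24/5)²/(2·6)-17·((24/5)-4)+(-34/3))/2000 = 289/75000 rad
Load 3 — point force P=12 kN at a=12/5 m (b=L-a=18/5):
  θ_3 = -Pa(2L²-6Lx+3x²+a²)/(6LEI)  [x>a] = -12·(12/5)·(2·6²-6·6·(24/5)+3·(24/5)²+(12/5)²)/(6·6·2000) = 162/15625 rad
Superposition: θ = Σ θ_i = 8141/375000 rad ≈ 0.021709 rad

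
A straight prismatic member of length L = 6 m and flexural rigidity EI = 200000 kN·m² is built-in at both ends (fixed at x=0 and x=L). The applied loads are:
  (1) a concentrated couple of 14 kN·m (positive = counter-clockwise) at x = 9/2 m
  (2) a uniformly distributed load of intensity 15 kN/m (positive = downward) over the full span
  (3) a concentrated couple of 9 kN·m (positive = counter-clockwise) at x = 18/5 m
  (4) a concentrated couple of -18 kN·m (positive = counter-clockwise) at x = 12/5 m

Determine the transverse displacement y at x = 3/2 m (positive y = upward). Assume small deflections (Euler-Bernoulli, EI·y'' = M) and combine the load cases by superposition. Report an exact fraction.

Load 1 — applied couple M₀=14 kN·m at a=9/2 m (b=L-a=3/2):
  y_1 = (R_Ax³/6 - M_Ax²/2)/EI  [x≤a] with R_A=21/8, M_A=35/8 = ((21/8)·(3/2)³/6 - (35/8)·(3/2)²/2)/200000 = -441/25600000 m
Load 2 — uniform load w=15 kN/m over full span:
  y_2 = -wx²(L-x)²/(24EI) = -15·(3/2)²·(6-(3/2))²/(24·200000) = -729/5120000 m
Load 3 — applied couple M₀=9 kN·m at a=18/5 m (b=L-a=12/5):
  y_3 = (R_Ax³/6 - M_Ax²/2)/EI  [x≤a] with R_A=54/25, M_A=72/25 = ((54/25)·(3/2)³/6 - (72/25)·(3/2)²/2)/200000 = -81/8000000 m
Load 4 — applied couple M₀=-18 kN·m at a=12/5 m (b=L-a=18/5):
  y_4 = (R_Ax³/6 - M_Ax²/2)/EI  [x≤a] with R_A=-108/25, M_A=-54/25 = ((-108/25)·(3/2)³/6 - (-54/25)·(3/2)²/2)/200000 = 0 m
Superposition: y = Σ y_i = -10863/64000000 m ≈ -0.000170 m

y(3/2) = -10863/64000000 m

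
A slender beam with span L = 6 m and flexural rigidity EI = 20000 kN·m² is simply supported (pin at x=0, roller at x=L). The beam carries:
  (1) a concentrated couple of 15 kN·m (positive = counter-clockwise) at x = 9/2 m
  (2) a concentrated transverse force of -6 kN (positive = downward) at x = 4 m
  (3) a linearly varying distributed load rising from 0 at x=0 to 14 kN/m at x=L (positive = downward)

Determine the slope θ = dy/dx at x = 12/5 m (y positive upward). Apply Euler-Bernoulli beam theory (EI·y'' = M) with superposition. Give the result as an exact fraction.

θ(12/5) = -653593/600000000 rad

Load 1 — applied couple M₀=15 kN·m at a=9/2 m (b=L-a=3/2):
  θ_1 = (M₀x²/(2L)+C₁)/EI  [x≤a] with C₁=M₀(3b²-L²)/(6L)=-195/16 = (15·(12/5)²/(2·6)+(-195/16))/20000 = -399/1600000 rad
Load 2 — point force P=-6 kN at a=4 m (b=L-a=2):
  θ_2 = -Pb(L²-b²-3x²)/(6LEI)  [x≤a] = -(-6)·2·(6²-2²-3·(12/5)²)/(6·6·20000) = 23/93750 rad
Load 3 — triangular load w₀=14 kN/m (0→w₀ over full span):
  θ_3 = -w₀(7L⁴-30L²x²+15x⁴)/(360LEI) = -14·(7·6⁴-30·6²·(12/5)²+15·(12/5)⁴)/(360·6·20000) = -6783/6250000 rad
Superposition: θ = Σ θ_i = -653593/600000000 rad ≈ -0.001089 rad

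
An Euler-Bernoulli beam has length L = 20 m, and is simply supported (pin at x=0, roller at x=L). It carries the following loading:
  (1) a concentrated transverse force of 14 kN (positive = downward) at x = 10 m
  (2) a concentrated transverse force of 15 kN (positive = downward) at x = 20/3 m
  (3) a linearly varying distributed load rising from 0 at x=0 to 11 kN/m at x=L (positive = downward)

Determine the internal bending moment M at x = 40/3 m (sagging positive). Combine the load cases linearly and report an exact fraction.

M(40/3) = 28480/81 kN·m

Load 1 — point force P=14 kN at a=10 m (b=L-a=10):
  M_1 = Pa(L-x)/L  [x>a] = 14·10·(20-(40/3))/20 = 140/3 kN·m
Load 2 — point force P=15 kN at a=20/3 m (b=L-a=40/3):
  M_2 = Pa(L-x)/L  [x>a] = 15·(20/3)·(20-(40/3))/20 = 100/3 kN·m
Load 3 — triangular load w₀=11 kN/m (0→w₀ over full span):
  M_3 = w₀Lx/6 - w₀x³/(6L) = 11·20·(40/3)/6 - 11·(40/3)³/(6·20) = 22000/81 kN·m
Superposition: M = Σ M_i = 28480/81 kN·m ≈ 351.604938 kN·m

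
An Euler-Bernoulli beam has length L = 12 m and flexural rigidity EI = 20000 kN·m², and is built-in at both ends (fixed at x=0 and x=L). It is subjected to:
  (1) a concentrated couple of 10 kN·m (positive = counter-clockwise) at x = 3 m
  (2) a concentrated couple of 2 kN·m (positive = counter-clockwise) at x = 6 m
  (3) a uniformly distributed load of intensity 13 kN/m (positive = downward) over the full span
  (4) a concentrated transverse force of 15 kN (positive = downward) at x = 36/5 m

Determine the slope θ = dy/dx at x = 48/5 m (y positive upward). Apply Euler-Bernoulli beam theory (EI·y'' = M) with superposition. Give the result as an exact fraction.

θ(48/5) = 32601/3125000 rad

Load 1 — applied couple M₀=10 kN·m at a=3 m (b=L-a=9):
  θ_1 = (R_Ax²/2 - M_Ax - M₀(x-a))/EI  [x>a] with R_A=15/16, M_A=-15/8 = ((15/16)·(48/5)²/2 - (-15/8)·(48/5) - 10·((48/5)-3))/20000 = -3/12500 rad
Load 2 — applied couple M₀=2 kN·m at a=6 m (b=L-a=6):
  θ_2 = (R_Ax²/2 - M_Ax - M₀(x-a))/EI  [x>a] with R_A=1/4, M_A=1/2 = ((1/4)·(48/5)²/2 - (1/2)·(48/5) - 2·((48/5)-6))/20000 = -3/125000 rad
Load 3 — uniform load w=13 kN/m over full span:
  θ_3 = -wx(L-x)(L-2x)/(12EI) = -13·(48/5)·(12-(48/5))·(12-2·(48/5))/(12·20000) = 702/78125 rad
Load 4 — point force P=15 kN at a=36/5 m (b=L-a=24/5):
  θ_4 = Pa²(L-x)(2bL-(3b+a)(L-x))/(2L³EI)  [x>a] = 15·(36/5)²·(12-(48/5))·(2·(24/5)·12-(3·(24/5)+(36/5))·(12-(48/5)))/(2·12³·20000) = 2673/1562500 rad
Superposition: θ = Σ θ_i = 32601/3125000 rad ≈ 0.010432 rad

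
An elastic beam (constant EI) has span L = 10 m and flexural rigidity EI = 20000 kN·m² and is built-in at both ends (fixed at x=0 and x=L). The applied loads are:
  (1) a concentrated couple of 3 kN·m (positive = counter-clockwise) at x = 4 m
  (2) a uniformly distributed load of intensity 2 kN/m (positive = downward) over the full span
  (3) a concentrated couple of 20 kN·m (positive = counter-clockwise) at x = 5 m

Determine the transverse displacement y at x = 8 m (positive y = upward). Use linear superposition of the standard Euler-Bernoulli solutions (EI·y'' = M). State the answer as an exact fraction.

Load 1 — applied couple M₀=3 kN·m at a=4 m (b=L-a=6):
  y_1 = (R_Ax³/6 - M_Ax²/2 - M₀(x-a)²/2)/EI  [x>a] with R_A=54/125, M_A=9/25 = ((54/125)·8³/6 - (9/25)·8²/2 - 3·(8-4)²/2)/20000 = 21/312500 m
Load 2 — uniform load w=2 kN/m over full span:
  y_2 = -wx²(L-x)²/(24EI) = -2·8²·(10-8)²/(24·20000) = -2/1875 m
Load 3 — applied couple M₀=20 kN·m at a=5 m (b=L-a=5):
  y_3 = (R_Ax³/6 - M_Ax²/2 - M₀(x-a)²/2)/EI  [x>a] with R_A=3, M_A=5 = (3·8³/6 - 5·8²/2 - 20·(8-5)²/2)/20000 = 3/10000 m
Superposition: y = Σ y_i = -2623/3750000 m ≈ -0.000699 m

y(8) = -2623/3750000 m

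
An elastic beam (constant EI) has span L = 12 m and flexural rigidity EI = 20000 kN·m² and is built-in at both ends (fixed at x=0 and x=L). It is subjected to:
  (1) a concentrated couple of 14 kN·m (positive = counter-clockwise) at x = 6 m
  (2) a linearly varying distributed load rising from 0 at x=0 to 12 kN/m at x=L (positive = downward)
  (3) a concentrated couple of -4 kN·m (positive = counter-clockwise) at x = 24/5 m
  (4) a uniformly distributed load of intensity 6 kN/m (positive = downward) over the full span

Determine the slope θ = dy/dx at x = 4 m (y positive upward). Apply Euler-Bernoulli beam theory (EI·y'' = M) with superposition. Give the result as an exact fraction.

Load 1 — applied couple M₀=14 kN·m at a=6 m (b=L-a=6):
  θ_1 = (R_Ax²/2 - M_Ax)/EI  [x≤a] with R_A=7/4, M_A=7/2 = ((7/4)·4²/2 - (7/2)·4)/20000 = 0 rad
Load 2 — triangular load w₀=12 kN/m (0→w₀ over full span):
  θ_2 = -w₀(2x(L-x)(L-2x)(x+2L)+x²(L-x)²)/(120LEI) = -12·(2·4·(12-4)·(12-2·4)·(4+2·12)+4²·(12-4)²)/(120·12·20000) = -32/9375 rad
Load 3 — applied couple M₀=-4 kN·m at a=24/5 m (b=L-a=36/5):
  θ_3 = (R_Ax²/2 - M_Ax)/EI  [x≤a] with R_A=-12/25, M_A=-12/25 = ((-12/25)·4²/2 - (-12/25)·4)/20000 = -3/31250 rad
Load 4 — uniform load w=6 kN/m over full span:
  θ_4 = -wx(L-x)(L-2x)/(12EI) = -6·4·(12-4)·(12-2·4)/(12·20000) = -2/625 rad
Superposition: θ = Σ θ_i = -629/93750 rad ≈ -0.006709 rad

θ(4) = -629/93750 rad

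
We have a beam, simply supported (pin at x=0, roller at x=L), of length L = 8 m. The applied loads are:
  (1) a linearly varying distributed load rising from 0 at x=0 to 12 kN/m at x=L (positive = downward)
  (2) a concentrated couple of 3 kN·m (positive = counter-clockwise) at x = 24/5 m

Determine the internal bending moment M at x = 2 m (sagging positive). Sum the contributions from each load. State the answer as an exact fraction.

Load 1 — triangular load w₀=12 kN/m (0→w₀ over full span):
  M_1 = w₀Lx/6 - w₀x³/(6L) = 12·8·2/6 - 12·2³/(6·8) = 30 kN·m
Load 2 — applied couple M₀=3 kN·m at a=24/5 m (b=L-a=16/5):
  M_2 = M₀x/L  [x≤a] = 3·2/8 = 3/4 kN·m
Superposition: M = Σ M_i = 123/4 kN·m ≈ 30.750000 kN·m

M(2) = 123/4 kN·m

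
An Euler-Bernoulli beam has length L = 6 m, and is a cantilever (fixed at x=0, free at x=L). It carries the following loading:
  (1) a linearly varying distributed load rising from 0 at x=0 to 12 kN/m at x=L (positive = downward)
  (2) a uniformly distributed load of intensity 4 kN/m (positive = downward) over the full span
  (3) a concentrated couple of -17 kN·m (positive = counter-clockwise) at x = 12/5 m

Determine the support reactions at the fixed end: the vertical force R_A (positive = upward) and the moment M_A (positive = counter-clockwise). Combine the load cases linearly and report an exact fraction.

R_A = 60 kN, M_A = 233 kN·m

Load 1 — triangular load w₀=12 kN/m (0→w₀ over full span):
  R_A = w₀L/2 = 12·6/2 = 36 kN
  M_A = w₀L²/3 = 12·6²/3 = 144 kN·m
Load 2 — uniform load w=4 kN/m over full span:
  R_A = wL = 4·6 = 24 kN
  M_A = wL²/2 = 4·6²/2 = 72 kN·m
Load 3 — applied couple M₀=-17 kN·m at a=12/5 m (b=L-a=18/5):
  R_A = 0 kN
  M_A = -M₀ = -(-17) = 17 kN·m
Superposition: R_A = 60 kN, M_A = 233 kN·m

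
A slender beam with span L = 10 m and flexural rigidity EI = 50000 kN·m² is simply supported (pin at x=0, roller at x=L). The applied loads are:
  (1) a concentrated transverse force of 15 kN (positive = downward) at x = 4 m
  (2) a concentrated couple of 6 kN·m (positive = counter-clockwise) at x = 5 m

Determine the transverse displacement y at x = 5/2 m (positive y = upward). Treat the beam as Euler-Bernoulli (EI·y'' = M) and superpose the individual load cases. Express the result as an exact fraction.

Load 1 — point force P=15 kN at a=4 m (b=L-a=6):
  y_1 = -Pbx(L²-b²-x²)/(6LEI)  [x≤a] = -15·6·(5/2)·(10²-6²-(5/2)²)/(6·10·50000) = -693/160000 m
Load 2 — applied couple M₀=6 kN·m at a=5 m (b=L-a=5):
  y_2 = (M₀x³/(6L)+C₁x)/EI  [x≤a] with C₁=M₀(3b²-L²)/(6L)=-5/2 = (6·(5/2)³/(6·10)+(-5/2)·(5/2))/50000 = -3/32000 m
Superposition: y = Σ y_i = -177/40000 m ≈ -0.004425 m

y(5/2) = -177/40000 m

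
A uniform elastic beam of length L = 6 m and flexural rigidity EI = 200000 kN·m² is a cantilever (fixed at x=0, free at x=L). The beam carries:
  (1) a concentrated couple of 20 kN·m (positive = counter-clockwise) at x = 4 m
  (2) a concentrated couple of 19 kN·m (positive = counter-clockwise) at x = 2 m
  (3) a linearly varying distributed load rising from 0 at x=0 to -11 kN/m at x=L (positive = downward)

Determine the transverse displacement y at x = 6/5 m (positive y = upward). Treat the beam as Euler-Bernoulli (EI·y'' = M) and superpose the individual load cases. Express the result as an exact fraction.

y(6/5) = 443961/781250000 m

Load 1 — applied couple M₀=20 kN·m at a=4 m (b=L-a=2):
  y_1 = M₀x²/(2EI)  [x≤a] = 20·(6/5)²/(2·200000) = 9/125000 m
Load 2 — applied couple M₀=19 kN·m at a=2 m (b=L-a=4):
  y_2 = M₀x²/(2EI)  [x≤a] = 19·(6/5)²/(2·200000) = 171/2500000 m
Load 3 — triangular load w₀=-11 kN/m (0→w₀ over full span):
  y_3 = (w₀Lx³/12-w₀L²x²/6-w₀x⁵/(120L))/EI = ((-11)·6·(6/5)³/12-(-11)·6²·(6/5)²/6-(-11)·(6/5)⁵/(120·6))/200000 = 668547/1562500000 m
Superposition: y = Σ y_i = 443961/781250000 m ≈ 0.000568 m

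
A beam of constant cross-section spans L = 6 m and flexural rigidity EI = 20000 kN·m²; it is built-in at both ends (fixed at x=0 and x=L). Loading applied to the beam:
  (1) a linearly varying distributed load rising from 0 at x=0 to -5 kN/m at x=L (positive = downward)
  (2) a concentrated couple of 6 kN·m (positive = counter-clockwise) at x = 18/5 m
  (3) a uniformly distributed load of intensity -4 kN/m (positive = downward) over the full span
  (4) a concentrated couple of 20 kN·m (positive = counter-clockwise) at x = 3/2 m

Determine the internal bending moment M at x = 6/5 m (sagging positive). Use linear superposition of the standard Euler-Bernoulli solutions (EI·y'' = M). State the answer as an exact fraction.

M(6/5) = 4689/500 kN·m

Load 1 — triangular load w₀=-5 kN/m (0→w₀ over full span):
  M_1 = 3w₀Lx/20 - w₀L²/30 - w₀x³/(6L) = 3·(-5)·6·(6/5)/20 - (-5)·6²/30 - (-5)·(6/5)³/(6·6) = 21/25 kN·m
Load 2 — applied couple M₀=6 kN·m at a=18/5 m (b=L-a=12/5):
  M_2 = R_Ax - M_A  [x≤a] with R_A=36/25, M_A=48/25 = (36/25)·(6/5) - (48/25) = -24/125 kN·m
Load 3 — uniform load w=-4 kN/m over full span:
  M_3 = wLx/2 - wL²/12 - wx²/2 = (-4)·6·(6/5)/2 - (-4)·6²/12 - (-4)·(6/5)²/2 = 12/25 kN·m
Load 4 — applied couple M₀=20 kN·m at a=3/2 m (b=L-a=9/2):
  M_4 = R_Ax - M_A  [x≤a] with R_A=15/4, M_A=-15/4 = (15/4)·(6/5) - (-15/4) = 33/4 kN·m
Superposition: M = Σ M_i = 4689/500 kN·m ≈ 9.378000 kN·m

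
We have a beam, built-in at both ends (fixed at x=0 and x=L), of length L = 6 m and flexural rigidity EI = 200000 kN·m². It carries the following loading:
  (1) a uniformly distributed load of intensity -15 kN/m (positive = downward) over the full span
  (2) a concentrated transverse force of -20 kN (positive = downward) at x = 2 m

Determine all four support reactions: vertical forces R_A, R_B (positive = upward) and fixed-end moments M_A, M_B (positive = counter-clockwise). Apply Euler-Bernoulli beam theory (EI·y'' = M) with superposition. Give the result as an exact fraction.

R_A = -1615/27 kN, M_A = -565/9 kN·m, R_B = -1355/27 kN, M_B = 485/9 kN·m

Load 1 — uniform load w=-15 kN/m over full span:
  R_A = wL/2 = (-15)·6/2 = -45 kN
  M_A = wL²/12 = (-15)·6²/12 = -45 kN·m
  R_B = wL/2 = (-15)·6/2 = -45 kN
  M_B = -wL²/12 = -(-15)·6²/12 = 45 kN·m
Load 2 — point force P=-20 kN at a=2 m (b=L-a=4):
  R_A = Pb²(3a+b)/L³ = (-20)·4²·(3·2+4)/6³ = -400/27 kN
  M_A = Pab²/L² = (-20)·2·4²/6² = -160/9 kN·m
  R_B = Pa²(a+3b)/L³ = (-20)·2²·(2+3·4)/6³ = -140/27 kN
  M_B = -Pa²b/L² = -(-20)·2²·4/6² = 80/9 kN·m
Superposition: R_A = -1615/27 kN, M_A = -565/9 kN·m, R_B = -1355/27 kN, M_B = 485/9 kN·m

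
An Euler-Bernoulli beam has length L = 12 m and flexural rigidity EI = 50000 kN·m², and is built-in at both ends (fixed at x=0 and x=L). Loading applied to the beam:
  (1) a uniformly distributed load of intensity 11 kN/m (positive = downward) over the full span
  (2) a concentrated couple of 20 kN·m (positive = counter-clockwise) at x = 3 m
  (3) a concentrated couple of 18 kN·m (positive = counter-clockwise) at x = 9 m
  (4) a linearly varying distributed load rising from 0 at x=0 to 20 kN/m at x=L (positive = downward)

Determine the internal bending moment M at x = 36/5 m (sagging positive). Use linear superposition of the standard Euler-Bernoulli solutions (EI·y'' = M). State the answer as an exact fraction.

Load 1 — uniform load w=11 kN/m over full span:
  M_1 = wLx/2 - wL²/12 - wx²/2 = 11·12·(36/5)/2 - 11·12²/12 - 11·(36/5)²/2 = 1452/25 kN·m
Load 2 — applied couple M₀=20 kN·m at a=3 m (b=L-a=9):
  M_2 = R_Ax - M_A - M₀  [x>a] with R_A=15/8, M_A=-15/4 = (15/8)·(36/5) - (-15/4) - 20 = -11/4 kN·m
Load 3 — applied couple M₀=18 kN·m at a=9 m (b=L-a=3):
  M_3 = R_Ax - M_A  [x≤a] with R_A=27/16, M_A=45/8 = (27/16)·(36/5) - (45/8) = 261/40 kN·m
Load 4 — triangular load w₀=20 kN/m (0→w₀ over full span):
  M_4 = 3w₀Lx/20 - w₀L²/30 - w₀x³/(6L) = 3·20·12·(36/5)/20 - 20·12²/30 - 20·(36/5)³/(6·12) = 1488/25 kN·m
Superposition: M = Σ M_i = 971/8 kN·m ≈ 121.375000 kN·m

M(36/5) = 971/8 kN·m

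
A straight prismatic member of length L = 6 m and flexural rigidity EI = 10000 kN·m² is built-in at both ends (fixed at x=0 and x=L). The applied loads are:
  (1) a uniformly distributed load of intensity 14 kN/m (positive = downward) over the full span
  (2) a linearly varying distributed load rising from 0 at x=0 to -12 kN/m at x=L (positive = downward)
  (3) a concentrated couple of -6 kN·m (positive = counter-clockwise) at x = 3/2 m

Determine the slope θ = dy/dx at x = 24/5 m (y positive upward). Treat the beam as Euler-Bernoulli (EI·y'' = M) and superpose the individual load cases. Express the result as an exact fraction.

Load 1 — uniform load w=14 kN/m over full span:
  θ_1 = -wx(L-x)(L-2x)/(12EI) = -14·(24/5)·(6-(24/5))·(6-2·(24/5))/(12·10000) = 189/78125 rad
Load 2 — triangular load w₀=-12 kN/m (0→w₀ over full span):
  θ_2 = -w₀(2x(L-x)(L-2x)(x+2L)+x²(L-x)²)/(120LEI) = -(-12)·(2·(24/5)·(6-(24/5))·(6-2·(24/5))·((24/5)+2·6)+(24/5)²·(6-(24/5))²)/(120·6·10000) = -432/390625 rad
Load 3 — applied couple M₀=-6 kN·m at a=3/2 m (b=L-a=9/2):
  θ_3 = (R_Ax²/2 - M_Ax - M₀(x-a))/EI  [x>a] with R_A=-9/8, M_A=9/8 = ((-9/8)·(24/5)²/2 - (9/8)·(24/5) - (-6)·((24/5)-(3/2)))/10000 = 9/62500 rad
Superposition: θ = Σ θ_i = 2277/1562500 rad ≈ 0.001457 rad

θ(24/5) = 2277/1562500 rad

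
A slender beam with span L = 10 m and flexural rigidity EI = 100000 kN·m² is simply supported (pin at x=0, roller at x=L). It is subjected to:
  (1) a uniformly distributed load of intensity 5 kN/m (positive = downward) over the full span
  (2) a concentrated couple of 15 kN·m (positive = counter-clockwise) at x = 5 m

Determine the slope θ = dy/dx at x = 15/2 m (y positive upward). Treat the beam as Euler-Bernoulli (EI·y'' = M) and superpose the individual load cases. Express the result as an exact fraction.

θ(15/2) = 17/12000 rad

Load 1 — uniform load w=5 kN/m over full span:
  θ_1 = -w(L³-6Lx²+4x³)/(24EI) = -5·(10³-6·10·(15/2)²+4·(15/2)³)/(24·100000) = 11/7680 rad
Load 2 — applied couple M₀=15 kN·m at a=5 m (b=L-a=5):
  θ_2 = (M₀x²/(2L)-M₀(x-a)+C₁)/EI  [x>a] with C₁=M₀(3b²-L²)/(6L)=-25/4 = (15·(15/2)²/(2·10)-15·((15/2)-5)+(-25/4))/100000 = -1/64000 rad
Superposition: θ = Σ θ_i = 17/12000 rad ≈ 0.001417 rad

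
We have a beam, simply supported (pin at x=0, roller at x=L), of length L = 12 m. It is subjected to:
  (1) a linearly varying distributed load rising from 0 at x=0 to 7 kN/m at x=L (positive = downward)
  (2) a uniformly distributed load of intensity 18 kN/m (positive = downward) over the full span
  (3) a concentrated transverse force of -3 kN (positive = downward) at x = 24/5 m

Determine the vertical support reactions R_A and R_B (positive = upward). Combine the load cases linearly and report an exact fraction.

Load 1 — triangular load w₀=7 kN/m (0→w₀ over full span):
  R_A = w₀L/6 = 7·12/6 = 14 kN
  R_B = w₀L/3 = 7·12/3 = 28 kN
Load 2 — uniform load w=18 kN/m over full span:
  R_A = wL/2 = 18·12/2 = 108 kN
  R_B = wL/2 = 18·12/2 = 108 kN
Load 3 — point force P=-3 kN at a=24/5 m (b=L-a=36/5):
  R_A = Pb/L = (-3)·(36/5)/12 = -9/5 kN
  R_B = Pa/L = (-3)·(24/5)/12 = -6/5 kN
Superposition: R_A = 601/5 kN, R_B = 674/5 kN

R_A = 601/5 kN, R_B = 674/5 kN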